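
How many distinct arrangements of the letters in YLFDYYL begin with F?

60

With the first slot taken by F, it remains to arrange the other 6 letters (YLDYYL).
Those 6 letters have L appearing twice and Y appearing 3 times, giving (6)!/(3!·2!) = 60.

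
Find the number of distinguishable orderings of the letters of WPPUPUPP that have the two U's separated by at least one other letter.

126

Total arrangements of WPPUPUPP: 8!/(5!·2!) = 168.
Arrangements with the U's together: treat UU as one letter, giving (7)!/(5!) = 42.
Subtracting, 168 − 42 = 126 arrangements keep the U's apart.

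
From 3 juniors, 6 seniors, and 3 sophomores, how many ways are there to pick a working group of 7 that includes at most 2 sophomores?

666

Split by how many sophomores are chosen (0 through 2).
Sum: C(3,0)·C(9,7) + C(3,1)·C(9,6) + C(3,2)·C(9,5) = 36 + 252 + 378 = 666.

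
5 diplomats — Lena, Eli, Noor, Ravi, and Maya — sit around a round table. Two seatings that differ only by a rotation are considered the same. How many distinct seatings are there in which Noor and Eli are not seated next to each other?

12

All circular seatings of 5 people number (4)! = 24.
Those with Noor next to Eli: fuse the pair into one unit and seat 4 units around a circle — 2·(3)! = 12.
Subtracting, 24 − 12 = 12.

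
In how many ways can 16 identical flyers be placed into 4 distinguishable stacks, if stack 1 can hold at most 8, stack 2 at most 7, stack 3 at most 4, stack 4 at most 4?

100

Ignoring the caps, the number of non-negative solutions to x_1+…+x_4 = 16 is C(19,3) = 969.
Subtract solutions that violate a single cap (substitute x_i' = x_i − (cap_i+1)): x_1 ≥ 9 gives C(10,3) = 120; x_2 ≥ 8 gives C(11,3) = 165; x_3 ≥ 5 gives C(14,3) = 364; x_4 ≥ 5 gives C(14,3) = 364. Together 1013.
Add back pairs where two caps are both exceeded: 0 + 10 + 10 + 20 + 20 + 84 = 144.
By inclusion–exclusion the count is 969 − 1013 + 144 = 100.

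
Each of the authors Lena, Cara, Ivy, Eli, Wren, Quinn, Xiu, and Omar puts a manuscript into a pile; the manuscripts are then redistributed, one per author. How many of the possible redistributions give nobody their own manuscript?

14833

This is the derangement count D_8: permutations of 8 items with no fixed point.
By inclusion–exclusion this is Σ_{j=0}^{8} (−1)^j C(8,j)·(8−j)!.
Computing: 40320 − 40320 + 20160 − 6720 + 1680 − 336 + 56 − 8 + 1 = 14833.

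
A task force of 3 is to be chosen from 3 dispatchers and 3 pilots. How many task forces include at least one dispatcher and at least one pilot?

With no constraint there are C(6,3) = 20 possible selections.
Selections missing a whole group: no dispatchers → C(3,3) = 1; no pilots → C(3,3) = 1.
Both groups omitted at once is impossible, so 20 − 2 = 18.

18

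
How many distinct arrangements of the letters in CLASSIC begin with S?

360

Fix S in the first position and arrange the remaining 6 letters.
Those 6 letters have C appearing twice, giving (6)!/(2!) = 360.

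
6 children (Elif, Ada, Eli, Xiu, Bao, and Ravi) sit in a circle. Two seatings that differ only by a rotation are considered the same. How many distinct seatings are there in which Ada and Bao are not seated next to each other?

72

Without the restriction there are (5)! = 120 seatings.
Seatings with Ada beside Bao: treat them as a block with 2 internal orders, giving 2 × (4)! = 48.
Subtracting, 120 − 48 = 72.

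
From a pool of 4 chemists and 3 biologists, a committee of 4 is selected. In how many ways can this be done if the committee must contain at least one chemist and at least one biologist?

Total 4-person selections from all 7: C(7,4) = 35.
Subtract selections that omit an entire group: no chemists → C(3,4) = 0; no biologists → C(4,4) = 1.
Both groups omitted at once is impossible, so 35 − 1 = 34.

34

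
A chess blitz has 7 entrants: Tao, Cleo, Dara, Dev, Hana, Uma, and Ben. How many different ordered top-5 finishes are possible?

There are 7 choices for 1st place, 6 for 2nd, and so on down to 3 for position 5.
That gives 7 × 6 × 5 × 4 × 3 = 2520.

2520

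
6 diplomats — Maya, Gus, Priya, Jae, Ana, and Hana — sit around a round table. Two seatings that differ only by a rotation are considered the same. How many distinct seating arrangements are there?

120

Seat Maya anywhere (absorbing the rotational symmetry), then permute the other 5: (5)! = 120.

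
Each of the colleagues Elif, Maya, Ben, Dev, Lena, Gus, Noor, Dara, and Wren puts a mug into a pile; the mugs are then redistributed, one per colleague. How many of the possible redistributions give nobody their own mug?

133496

This is the derangement count D_9: permutations of 9 items with no fixed point.
By inclusion–exclusion this is Σ_{j=0}^{9} (−1)^j C(9,j)·(9−j)!.
Computing: 362880 − 362880 + 181440 − 60480 + 15120 − 3024 + 504 − 72 + 9 − 1 = 133496.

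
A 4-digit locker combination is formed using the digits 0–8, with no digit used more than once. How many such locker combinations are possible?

This is a permutation of 4 out of 9: P(9,4) = 9!/5!.
9 × 8 × 7 × 6 = 3024.

3024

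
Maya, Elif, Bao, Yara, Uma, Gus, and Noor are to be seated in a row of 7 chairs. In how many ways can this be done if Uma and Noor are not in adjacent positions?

There are 7! = 5040 arrangements in all. If Uma and Noor are adjacent, merging them into one block gives 2·(6)! = 1440 arrangements.
So 5040 − 1440 = 3600 arrangements keep them apart.

3600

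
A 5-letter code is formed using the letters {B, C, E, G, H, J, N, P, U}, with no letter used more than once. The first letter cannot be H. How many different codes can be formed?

The first letter has 9−1 = 8 choices (anything except H).
The remaining 4 letters are filled from the other 8 symbols without repetition: 8 × 7 × 6 × 5 = 1680.
Total: 8 × 1680 = 13440.

13440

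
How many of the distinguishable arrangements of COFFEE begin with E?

Fix E in the first position and arrange the remaining 5 letters.
Those 5 letters have F appearing twice, giving (5)!/(2!) = 60.

60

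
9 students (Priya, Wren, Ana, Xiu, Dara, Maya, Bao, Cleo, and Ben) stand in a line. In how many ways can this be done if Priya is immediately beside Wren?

80640

Place the 7 others and the Priya-Wren pair as 8 objects in a line; the pair has 2 internal arrangements.
That gives 2 × 8! = 2 × 40320 = 80640.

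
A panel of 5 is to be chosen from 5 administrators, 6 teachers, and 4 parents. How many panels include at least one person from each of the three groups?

2170

With no constraint there are C(15,5) = 3003 possible selections.
Subtract selections that omit an entire group: no administrators → C(10,5) = 252; no teachers → C(9,5) = 126; no parents → C(11,5) = 462.
Add back selections omitting two groups (i.e. drawn from a single group): C(5,5) + C(6,5) + C(4,5) = 7.
By inclusion–exclusion: 3003 − 840 + 7 = 2170.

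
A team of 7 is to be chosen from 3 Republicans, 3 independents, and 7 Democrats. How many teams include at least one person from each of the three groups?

1477

With no constraint there are C(13,7) = 1716 possible selections.
Subtract selections that omit an entire group: no Republicans → C(10,7) = 120; no independents → C(10,7) = 120; no Democrats → C(6,7) = 0.
Add back selections omitting two groups (i.e. drawn from a single group): C(3,7) + C(3,7) + C(7,7) = 1.
By inclusion–exclusion: 1716 − 240 + 1 = 1477.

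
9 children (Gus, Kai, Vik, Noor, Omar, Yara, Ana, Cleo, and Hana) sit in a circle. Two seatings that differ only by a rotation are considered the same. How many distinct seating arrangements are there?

Around a circle, 9 distinct people have 9!/9 = (8)! = 40320 rotationally distinct seatings.

40320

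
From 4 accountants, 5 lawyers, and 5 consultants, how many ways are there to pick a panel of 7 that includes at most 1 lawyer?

Split by how many lawyers are chosen (0 through 1).
Sum: C(5,0)·C(9,7) + C(5,1)·C(9,6) = 36 + 420 = 456.

456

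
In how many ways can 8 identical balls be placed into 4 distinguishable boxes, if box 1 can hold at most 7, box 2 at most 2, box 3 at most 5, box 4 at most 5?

By stars and bars, unrestricted non-negative solutions to x_1+…+x_4 = 8 number C(8+3,3) = 165.
Subtract solutions that violate a single cap (substitute x_i' = x_i − (cap_i+1)): x_1 ≥ 8 gives C(3,3) = 1; x_2 ≥ 3 gives C(8,3) = 56; x_3 ≥ 6 gives C(5,3) = 10; x_4 ≥ 6 gives C(5,3) = 10. Together 77.
No two caps can be exceeded simultaneously, so the pair terms are all 0.
By inclusion–exclusion the count is 165 − 77 + 0 = 88.

88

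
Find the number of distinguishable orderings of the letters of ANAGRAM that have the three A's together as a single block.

Treat the 3 copies of A as a single block. The multiset to arrange is then {AAA, G, M, N, R}, 5 items in all.
All 5 items are distinct, so there are (5)! = 120 arrangements.

120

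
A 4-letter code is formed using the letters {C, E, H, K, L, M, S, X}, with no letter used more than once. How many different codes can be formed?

1680

Choose and order 4 of the 8 symbols: the first letter has 8 options, the next 7, then 6, 5.
That product is 8 × 7 × 6 × 5 = 1680.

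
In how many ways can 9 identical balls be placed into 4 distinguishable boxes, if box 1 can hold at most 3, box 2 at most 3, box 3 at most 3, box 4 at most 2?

Without the upper bounds there are C(12,3) = 220 ways to split 9 among 4 boxes.
Subtract solutions that violate a single cap (substitute x_i' = x_i − (cap_i+1)): x_1 ≥ 4 gives C(8,3) = 56; x_2 ≥ 4 gives C(8,3) = 56; x_3 ≥ 4 gives C(8,3) = 56; x_4 ≥ 3 gives C(9,3) = 84. Together 252.
Add back pairs where two caps are both exceeded: 4 + 4 + 10 + 4 + 10 + 10 = 42.
By inclusion–exclusion the count is 220 − 252 + 42 = 10.

10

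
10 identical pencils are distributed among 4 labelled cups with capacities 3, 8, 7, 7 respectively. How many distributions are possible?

By stars and bars, unrestricted non-negative solutions to x_1+…+x_4 = 10 number C(10+3,3) = 286.
Subtract solutions that violate a single cap (substitute x_i' = x_i − (cap_i+1)): x_1 ≥ 4 gives C(9,3) = 84; x_2 ≥ 9 gives C(4,3) = 4; x_3 ≥ 8 gives C(5,3) = 10; x_4 ≥ 8 gives C(5,3) = 10. Together 108.
No two caps can be exceeded simultaneously, so the pair terms are all 0.
By inclusion–exclusion the count is 286 − 108 + 0 = 178.

178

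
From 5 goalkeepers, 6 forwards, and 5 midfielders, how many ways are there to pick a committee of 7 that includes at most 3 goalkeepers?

10560

Split by how many goalkeepers are chosen (0 through 3).
Sum: C(5,0)·C(11,7) + C(5,1)·C(11,6) + C(5,2)·C(11,5) + C(5,3)·C(11,4) = 330 + 2310 + 4620 + 3300 = 10560.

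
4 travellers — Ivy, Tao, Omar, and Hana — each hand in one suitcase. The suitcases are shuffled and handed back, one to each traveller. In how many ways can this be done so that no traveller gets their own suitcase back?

9

Count assignments avoiding every fixed point. For any j of the 4 travellers fixed to their own suitcase, the other 4−j can be arranged in (4−j)! ways.
By inclusion–exclusion this is Σ_{j=0}^{4} (−1)^j C(4,j)·(4−j)!.
Computing: 24 − 24 + 12 − 4 + 1 = 9.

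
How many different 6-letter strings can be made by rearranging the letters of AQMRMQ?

AQMRMQ has 6 letters with M appearing twice and Q appearing twice.
Dividing 6! = 720 by 2!·2! = 4 for the repeated letters gives 180.

180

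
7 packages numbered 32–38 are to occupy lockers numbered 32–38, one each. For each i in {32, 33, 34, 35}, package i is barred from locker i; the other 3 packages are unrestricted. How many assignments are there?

Let Aᵢ (for 32 ≤ i ≤ 35) be the placements that put package i in its forbidden locker. Any j of these fix j positions, leaving (7−j)! ways to fill the rest, and there are C(4,j) ways to pick which j.
By inclusion–exclusion, the number of valid placements is Σ_{j=0}^{4} (−1)^j C(4,j)·(7−j)!.
Computing: 5040 − 2880 + 720 − 96 + 6 = 2790.

2790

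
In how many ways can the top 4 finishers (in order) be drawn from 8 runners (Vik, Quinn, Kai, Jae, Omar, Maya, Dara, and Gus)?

There are 8 choices for 1st place, 7 for 2nd, and so on down to 5 for position 4.
That gives 8 × 7 × 6 × 5 = 1680.

1680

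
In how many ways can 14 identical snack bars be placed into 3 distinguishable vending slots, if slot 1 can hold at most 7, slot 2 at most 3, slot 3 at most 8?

By stars and bars, unrestricted non-negative solutions to x_1+…+x_3 = 14 number C(14+2,2) = 120.
Subtract solutions that violate a single cap (substitute x_i' = x_i − (cap_i+1)): x_1 ≥ 8 gives C(8,2) = 28; x_2 ≥ 4 gives C(12,2) = 66; x_3 ≥ 9 gives C(7,2) = 21. Together 115.
Add back pairs where two caps are both exceeded: 6 + 0 + 3 = 9.
By inclusion–exclusion the count is 120 − 115 + 9 = 14.

14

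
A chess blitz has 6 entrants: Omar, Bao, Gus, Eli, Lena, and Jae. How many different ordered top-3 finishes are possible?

120

There are 6 choices for 1st place, 5 for 2nd, and 4 for 3rd.
That gives 6 × 5 × 4 = 120.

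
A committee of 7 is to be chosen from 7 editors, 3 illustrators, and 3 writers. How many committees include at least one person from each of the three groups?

With no constraint there are C(13,7) = 1716 possible selections.
Selections missing a whole group: no editors → C(6,7) = 0; no illustrators → C(10,7) = 120; no writers → C(10,7) = 120.
Add back selections omitting two groups (i.e. drawn from a single group): C(7,7) + C(3,7) + C(3,7) = 1.
By inclusion–exclusion: 1716 − 240 + 1 = 1477.

1477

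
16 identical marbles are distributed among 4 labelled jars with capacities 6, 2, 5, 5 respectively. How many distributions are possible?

10

Ignoring the caps, the number of non-negative solutions to x_1+…+x_4 = 16 is C(19,3) = 969.
Subtract solutions that violate a single cap (substitute x_i' = x_i − (cap_i+1)): x_1 ≥ 7 gives C(12,3) = 220; x_2 ≥ 3 gives C(16,3) = 560; x_3 ≥ 6 gives C(13,3) = 286; x_4 ≥ 6 gives C(13,3) = 286. Together 1352.
Add back pairs where two caps are both exceeded: 84 + 20 + 20 + 120 + 120 + 35 = 399.
Subtract triples: 1 + 1 + 0 + 4 = 6.
By inclusion–exclusion the count is 969 − 1352 + 399 − 6 = 10.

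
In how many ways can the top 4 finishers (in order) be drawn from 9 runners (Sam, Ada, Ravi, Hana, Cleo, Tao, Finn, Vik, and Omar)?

This is an ordered selection of 4 from 9: P(9,4).
That gives 9 × 8 × 7 × 6 = 3024.

3024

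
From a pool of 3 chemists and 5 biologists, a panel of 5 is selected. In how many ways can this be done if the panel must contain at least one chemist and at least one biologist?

55

Total 5-person selections from all 8: C(8,5) = 56.
Subtract selections that omit an entire group: no chemists → C(5,5) = 1; no biologists → C(3,5) = 0.
Both groups omitted at once is impossible, so 56 − 1 = 55.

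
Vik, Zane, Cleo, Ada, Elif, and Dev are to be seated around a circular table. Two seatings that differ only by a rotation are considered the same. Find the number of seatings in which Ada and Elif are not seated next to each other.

72

All circular seatings of 6 people number (5)! = 120.
Those with Ada next to Elif: fuse the pair into one unit and seat 5 units around a circle — 2·(4)! = 48.
Subtracting, 120 − 48 = 72.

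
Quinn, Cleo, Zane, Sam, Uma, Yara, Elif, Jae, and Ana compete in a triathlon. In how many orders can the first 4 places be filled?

This is an ordered selection of 4 from 9: P(9,4).
That gives 9 × 8 × 7 × 6 = 3024.

3024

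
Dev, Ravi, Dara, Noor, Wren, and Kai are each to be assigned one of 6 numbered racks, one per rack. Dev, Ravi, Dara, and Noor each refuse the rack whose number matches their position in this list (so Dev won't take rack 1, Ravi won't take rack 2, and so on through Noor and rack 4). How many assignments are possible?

362

Let Aᵢ (for 1 ≤ i ≤ 4) be the placements that put person i in their forbidden rack. Any j of these fix j positions, leaving (6−j)! ways to fill the rest, and there are C(4,j) ways to pick which j.
By inclusion–exclusion, the number of valid placements is Σ_{j=0}^{4} (−1)^j C(4,j)·(6−j)!.
Computing: 720 − 480 + 144 − 24 + 2 = 362.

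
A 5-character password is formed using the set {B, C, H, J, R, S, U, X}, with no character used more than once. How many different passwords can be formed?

6720

This is a permutation of 5 out of 8: P(8,5) = 8!/3!.
8 × 7 × 6 × 5 × 4 = 6720.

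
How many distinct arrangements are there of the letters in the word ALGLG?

30

Letter multiplicities in ALGLG: A×1, G×2, L×2.
So there are 5! / (2!·2!) = 30 distinguishable arrangements.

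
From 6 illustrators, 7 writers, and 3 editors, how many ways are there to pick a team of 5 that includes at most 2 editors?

4290

Split by how many editors are chosen (0 through 2).
Sum: C(3,0)·C(13,5) + C(3,1)·C(13,4) + C(3,2)·C(13,3) = 1287 + 2145 + 858 = 4290.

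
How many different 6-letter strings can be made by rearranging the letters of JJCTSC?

180

JJCTSC has 6 letters with C appearing twice and J appearing twice.
The number of distinct arrangements is 6!/(2!·2!) = 720/4 = 180.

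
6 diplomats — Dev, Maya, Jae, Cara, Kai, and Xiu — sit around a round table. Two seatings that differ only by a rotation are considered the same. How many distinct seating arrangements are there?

120

Around a circle, 6 distinct people have 6!/6 = (5)! = 120 rotationally distinct seatings.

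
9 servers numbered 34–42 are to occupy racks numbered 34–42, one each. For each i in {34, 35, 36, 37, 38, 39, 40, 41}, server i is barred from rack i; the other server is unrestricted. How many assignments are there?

Let Aᵢ (for 34 ≤ i ≤ 41) be the placements that put server i in its forbidden rack. Any j of these fix j positions, leaving (9−j)! ways to fill the rest, and there are C(8,j) ways to pick which j.
By inclusion–exclusion, the number of valid placements is Σ_{j=0}^{8} (−1)^j C(8,j)·(9−j)!.
Computing: 362880 − 322560 + 141120 − 40320 + 8400 − 1344 + 168 − 16 + 1 = 148329.

148329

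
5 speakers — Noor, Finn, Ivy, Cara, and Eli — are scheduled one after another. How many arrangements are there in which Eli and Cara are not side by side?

There are 5! = 120 arrangements in all. If Eli and Cara are adjacent, merging them into one block gives 2·(4)! = 48 arrangements.
So 120 − 48 = 72 arrangements keep them apart.

72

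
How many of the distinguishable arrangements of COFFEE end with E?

60

With the last slot taken by E, it remains to arrange the other 5 letters (COFFE).
Those 5 letters have F appearing twice, giving (5)!/(2!) = 60.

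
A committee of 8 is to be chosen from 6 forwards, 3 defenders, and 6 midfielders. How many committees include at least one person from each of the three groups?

Unrestricted: C(15,8) = 6435 ways to pick any 8 of the 15.
Subtract selections that omit an entire group: no forwards → C(9,8) = 9; no defenders → C(12,8) = 495; no midfielders → C(9,8) = 9.
Add back selections omitting two groups (i.e. drawn from a single group): C(6,8) + C(3,8) + C(6,8) = 0.
By inclusion–exclusion: 6435 − 513 + 0 = 5922.

5922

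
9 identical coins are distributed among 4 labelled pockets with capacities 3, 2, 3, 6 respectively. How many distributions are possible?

38

By stars and bars, unrestricted non-negative solutions to x_1+…+x_4 = 9 number C(9+3,3) = 220.
Subtract solutions that violate a single cap (substitute x_i' = x_i − (cap_i+1)): x_1 ≥ 4 gives C(8,3) = 56; x_2 ≥ 3 gives C(9,3) = 84; x_3 ≥ 4 gives C(8,3) = 56; x_4 ≥ 7 gives C(5,3) = 10. Together 206.
Add back pairs where two caps are both exceeded: 10 + 4 + 0 + 10 + 0 + 0 = 24.
By inclusion–exclusion the count is 220 − 206 + 24 = 38.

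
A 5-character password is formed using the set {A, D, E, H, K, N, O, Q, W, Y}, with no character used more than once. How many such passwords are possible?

With no repetition, fill the 5 characters in order: 10 choices, then 9, down to 6.
That product is 10 × 9 × 8 × 7 × 6 = 30240.

30240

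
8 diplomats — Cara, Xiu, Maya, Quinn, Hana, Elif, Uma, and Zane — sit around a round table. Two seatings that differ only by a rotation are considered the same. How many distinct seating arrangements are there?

Fix one person's seat to break rotational symmetry; the remaining 7 people can be arranged in (7)! = 5040 ways.

5040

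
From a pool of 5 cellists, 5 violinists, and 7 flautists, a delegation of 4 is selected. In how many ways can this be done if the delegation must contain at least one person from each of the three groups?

1225

With no constraint there are C(17,4) = 2380 possible selections.
Subtract selections that omit an entire group: no cellists → C(12,4) = 495; no violinists → C(12,4) = 495; no flautists → C(10,4) = 210.
Add back selections omitting two groups (i.e. drawn from a single group): C(5,4) + C(5,4) + C(7,4) = 45.
By inclusion–exclusion: 2380 − 1200 + 45 = 1225.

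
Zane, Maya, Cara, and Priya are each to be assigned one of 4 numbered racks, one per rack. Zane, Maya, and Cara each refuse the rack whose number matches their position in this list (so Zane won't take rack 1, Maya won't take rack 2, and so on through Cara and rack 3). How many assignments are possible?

11

Let Aᵢ (for i ∈ {1, 2, 3}) be the placements that put person i in their forbidden rack. Any j of these fix j positions, leaving (4−j)! ways to fill the rest, and there are C(3,j) ways to pick which j.
By inclusion–exclusion, the number of valid placements is Σ_{j=0}^{3} (−1)^j C(3,j)·(4−j)!.
Computing: 24 − 18 + 6 − 1 = 11.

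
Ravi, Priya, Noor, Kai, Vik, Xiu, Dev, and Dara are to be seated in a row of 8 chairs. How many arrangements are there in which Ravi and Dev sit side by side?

10080

Treat {Ravi, Dev} as a single unit. There are 7 units to order, and the pair itself can be ordered 2 ways.
So the count is 2·(7)! = 10080.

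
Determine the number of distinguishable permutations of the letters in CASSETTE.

CASSETTE has 8 letters with E appearing twice, S appearing twice, and T appearing twice.
The number of distinct arrangements is 8!/(2!·2!·2!) = 40320/8 = 5040.

5040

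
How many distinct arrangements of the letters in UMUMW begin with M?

With the first slot taken by M, it remains to arrange the other 4 letters (UUMW).
Those 4 letters have U appearing twice, giving (4)!/(2!) = 12.

12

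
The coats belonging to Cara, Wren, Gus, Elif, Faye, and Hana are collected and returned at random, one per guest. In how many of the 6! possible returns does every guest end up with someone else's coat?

Count assignments avoiding every fixed point. For any j of the 6 guests fixed to their own coat, the other 6−j can be arranged in (6−j)! ways.
By inclusion–exclusion this is Σ_{j=0}^{6} (−1)^j C(6,j)·(6−j)!.
Computing: 720 − 720 + 360 − 120 + 30 − 6 + 1 = 265.

265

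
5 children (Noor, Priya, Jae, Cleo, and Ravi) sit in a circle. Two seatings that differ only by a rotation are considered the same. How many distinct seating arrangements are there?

Fix one person's seat to break rotational symmetry; the remaining 4 people can be arranged in (4)! = 24 ways.

24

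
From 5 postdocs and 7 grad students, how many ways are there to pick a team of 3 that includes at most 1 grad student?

80

Split by how many grad students are chosen (0 through 1).
Sum: C(7,0)·C(5,3) + C(7,1)·C(5,2) = 10 + 70 = 80.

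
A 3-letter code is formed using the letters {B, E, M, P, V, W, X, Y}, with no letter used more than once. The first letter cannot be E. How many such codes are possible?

The first letter has 8−1 = 7 choices (anything except E).
The remaining 2 letters are filled from the other 7 symbols without repetition: 7 × 6 = 42.
Total: 7 × 42 = 294.

294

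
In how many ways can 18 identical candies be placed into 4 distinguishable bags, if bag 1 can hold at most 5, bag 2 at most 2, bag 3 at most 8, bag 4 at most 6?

Without the upper bounds there are C(21,3) = 1330 ways to split 18 among 4 bags.
Subtract solutions that violate a single cap (substitute x_i' = x_i − (cap_i+1)): x_1 ≥ 6 gives C(15,3) = 455; x_2 ≥ 3 gives C(18,3) = 816; x_3 ≥ 9 gives C(12,3) = 220; x_4 ≥ 7 gives C(14,3) = 364. Together 1855.
Add back pairs where two caps are both exceeded: 220 + 20 + 56 + 84 + 165 + 10 = 555.
Subtract triples: 1 + 10 + 0 + 0 = 11.
By inclusion–exclusion the count is 1330 − 1855 + 555 − 11 = 19.

19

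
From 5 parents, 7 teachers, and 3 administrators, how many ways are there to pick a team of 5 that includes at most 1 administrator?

Split by how many administrators are chosen (0 through 1).
Sum: C(3,0)·C(12,5) + C(3,1)·C(12,4) = 792 + 1485 = 2277.

2277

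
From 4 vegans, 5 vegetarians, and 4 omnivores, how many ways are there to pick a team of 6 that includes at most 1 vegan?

Split by how many vegans are chosen (0 through 1).
Sum: C(4,0)·C(9,6) + C(4,1)·C(9,5) = 84 + 504 = 588.

588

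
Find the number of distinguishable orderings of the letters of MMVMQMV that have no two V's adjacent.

Total arrangements of MMVMQMV: 7!/(4!·2!) = 105.
Arrangements with the V's together: treat VV as one letter, giving (6)!/(4!) = 30.
Hence 105 − 30 = 75.

75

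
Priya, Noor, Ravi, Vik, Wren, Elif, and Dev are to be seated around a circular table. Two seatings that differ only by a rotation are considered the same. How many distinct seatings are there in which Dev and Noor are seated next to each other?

Treat {Dev, Noor} as one unit (2 internal orders) and seat the resulting 6 units around the table: (5)! circular arrangements.
So 2 × (5)! = 2 × 120 = 240.

240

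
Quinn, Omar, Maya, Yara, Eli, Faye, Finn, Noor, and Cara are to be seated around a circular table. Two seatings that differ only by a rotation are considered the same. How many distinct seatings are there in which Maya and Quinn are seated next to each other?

Treat {Maya, Quinn} as one unit (2 internal orders) and seat the resulting 8 units around the table: (7)! circular arrangements.
So 2 × (7)! = 2 × 5040 = 10080.

10080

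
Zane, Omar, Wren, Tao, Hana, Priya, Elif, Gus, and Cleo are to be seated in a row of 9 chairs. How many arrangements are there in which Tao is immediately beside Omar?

80640

Treat {Tao, Omar} as a single unit. There are 8 units to order, and the pair itself can be ordered 2 ways.
So the count is 2·(8)! = 80640.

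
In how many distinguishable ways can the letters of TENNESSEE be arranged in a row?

3780

TENNESSEE has 9 letters with E appearing 4 times, N appearing twice, and S appearing twice.
Dividing 9! = 362880 by 4!·2!·2! = 96 for the repeated letters gives 3780.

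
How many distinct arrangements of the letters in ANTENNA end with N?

With the last slot taken by N, it remains to arrange the other 6 letters (ATENNA).
Those 6 letters have A appearing twice and N appearing twice, giving (6)!/(2!·2!) = 180.

180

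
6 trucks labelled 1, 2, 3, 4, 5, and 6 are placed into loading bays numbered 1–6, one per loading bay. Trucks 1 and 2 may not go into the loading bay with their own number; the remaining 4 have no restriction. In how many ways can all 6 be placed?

504

Let Aᵢ (for i ∈ {1, 2}) be the placements that put truck i in its forbidden loading bay. Any j of these fix j positions, leaving (6−j)! ways to fill the rest, and there are C(2,j) ways to pick which j.
By inclusion–exclusion, the number of valid placements is Σ_{j=0}^{2} (−1)^j C(2,j)·(6−j)!.
Computing: 720 − 240 + 24 = 504.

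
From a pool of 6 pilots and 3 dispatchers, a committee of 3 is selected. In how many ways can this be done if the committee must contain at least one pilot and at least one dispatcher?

Unrestricted: C(9,3) = 84 ways to pick any 3 of the 9.
Subtract selections that omit an entire group: no pilots → C(3,3) = 1; no dispatchers → C(6,3) = 20.
Both groups omitted at once is impossible, so 84 − 21 = 63.

63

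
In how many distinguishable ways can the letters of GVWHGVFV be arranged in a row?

Letter multiplicities in GVWHGVFV: F×1, G×2, H×1, V×3, W×1.
The number of distinct arrangements is 8!/(3!·2!) = 40320/12 = 3360.

3360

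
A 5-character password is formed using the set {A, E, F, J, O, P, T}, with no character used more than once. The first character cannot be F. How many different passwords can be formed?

The first character has 7−1 = 6 choices (anything except F).
The remaining 4 characters are filled from the other 6 symbols without repetition: 6 × 5 × 4 × 3 = 360.
Total: 6 × 360 = 2160.

2160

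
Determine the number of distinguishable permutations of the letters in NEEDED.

60

Letter multiplicities in NEEDED: D×2, E×3, N×1.
Dividing 6! = 720 by 3!·2! = 12 for the repeated letters gives 60.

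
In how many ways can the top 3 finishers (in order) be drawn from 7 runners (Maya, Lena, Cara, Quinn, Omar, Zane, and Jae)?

210

This is an ordered selection of 3 from 7: P(7,3).
That gives 7 × 6 × 5 = 210.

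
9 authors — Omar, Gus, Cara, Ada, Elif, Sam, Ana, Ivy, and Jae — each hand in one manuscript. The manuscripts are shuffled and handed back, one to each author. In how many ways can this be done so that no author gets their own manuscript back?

133496

Let Aᵢ be the assignments in which author i gets their own manuscript. We want the size of the complement of A₁∪…∪A_9.
By inclusion–exclusion this is Σ_{j=0}^{9} (−1)^j C(9,j)·(9−j)!.
Computing: 362880 − 362880 + 181440 − 60480 + 15120 − 3024 + 504 − 72 + 9 − 1 = 133496.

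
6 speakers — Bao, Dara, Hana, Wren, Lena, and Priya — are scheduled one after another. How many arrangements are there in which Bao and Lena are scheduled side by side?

240

Place the 4 others and the Bao-Lena pair as 5 objects in a line; the pair has 2 internal arrangements.
So the count is 2·(5)! = 240.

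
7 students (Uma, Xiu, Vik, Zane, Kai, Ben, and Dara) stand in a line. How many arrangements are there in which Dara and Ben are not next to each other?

3600

Of the 7! = 5040 arrangements, those with Dara and Ben adjacent number 2 × 6! = 1440 (treat the pair as a block with 2 internal orders).
Complementary counting: 5040 − 1440 = 3600.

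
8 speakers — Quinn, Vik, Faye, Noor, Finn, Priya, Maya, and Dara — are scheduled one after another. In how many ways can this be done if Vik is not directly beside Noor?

30240

Of the 8! = 40320 arrangements, those with Vik and Noor adjacent number 2 × 7! = 10080 (treat the pair as a block with 2 internal orders).
Complementary counting: 40320 − 10080 = 30240.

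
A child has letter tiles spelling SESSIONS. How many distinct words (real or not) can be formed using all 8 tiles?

1680

SESSIONS has 8 letters with S appearing 4 times.
Dividing 8! = 40320 by 4! = 24 for the repeated letters gives 1680.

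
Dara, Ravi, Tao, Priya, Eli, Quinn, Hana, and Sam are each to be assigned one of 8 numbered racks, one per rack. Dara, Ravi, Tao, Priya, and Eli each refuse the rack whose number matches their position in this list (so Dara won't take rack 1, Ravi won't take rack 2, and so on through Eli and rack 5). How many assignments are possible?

21234

Let Aᵢ (for 1 ≤ i ≤ 5) be the placements that put person i in their forbidden rack. Any j of these fix j positions, leaving (8−j)! ways to fill the rest, and there are C(5,j) ways to pick which j.
By inclusion–exclusion, the number of valid placements is Σ_{j=0}^{5} (−1)^j C(5,j)·(8−j)!.
Computing: 40320 − 25200 + 7200 − 1200 + 120 − 6 = 21234.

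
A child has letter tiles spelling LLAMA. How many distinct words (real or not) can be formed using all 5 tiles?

The 5 letters of LLAMA have repeats: A appearing twice and L appearing twice.
The number of distinct arrangements is 5!/(2!·2!) = 120/4 = 30.

30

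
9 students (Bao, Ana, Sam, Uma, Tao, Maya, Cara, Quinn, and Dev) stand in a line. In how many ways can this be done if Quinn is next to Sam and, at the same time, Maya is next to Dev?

20160

Treat {Quinn,Sam} as one block (2 orders) and {Maya,Dev} as another (2 orders).
That leaves 7 units to arrange: 2 × 2 × 7! = 4 × 5040 = 20160.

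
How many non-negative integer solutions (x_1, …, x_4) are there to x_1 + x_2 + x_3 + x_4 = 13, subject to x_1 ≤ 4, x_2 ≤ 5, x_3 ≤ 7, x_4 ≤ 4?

By stars and bars, unrestricted non-negative solutions to x_1+…+x_4 = 13 number C(13+3,3) = 560.
Subtract solutions that violate a single cap (substitute x_i' = x_i − (cap_i+1)): x_1 ≥ 5 gives C(11,3) = 165; x_2 ≥ 6 gives C(10,3) = 120; x_3 ≥ 8 gives C(8,3) = 56; x_4 ≥ 5 gives C(11,3) = 165. Together 506.
Add back pairs where two caps are both exceeded: 10 + 1 + 20 + 0 + 10 + 1 = 42.
By inclusion–exclusion the count is 560 − 506 + 42 = 96.

96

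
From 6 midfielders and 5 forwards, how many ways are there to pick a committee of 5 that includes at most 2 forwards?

Split by how many forwards are chosen (0 through 2).
Sum: C(5,0)·C(6,5) + C(5,1)·C(6,4) + C(5,2)·C(6,3) = 6 + 75 + 200 = 281.

281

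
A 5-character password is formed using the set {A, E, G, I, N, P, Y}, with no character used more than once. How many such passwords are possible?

With no repetition, fill the 5 characters in order: 7 choices, then 6, down to 3.
7 × 6 × 5 × 4 × 3 = 2520.

2520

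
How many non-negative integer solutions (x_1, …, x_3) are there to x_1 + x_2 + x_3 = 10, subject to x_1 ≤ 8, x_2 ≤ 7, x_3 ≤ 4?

36

Ignoring the caps, the number of non-negative solutions to x_1+…+x_3 = 10 is C(12,2) = 66.
Subtract solutions that violate a single cap (substitute x_i' = x_i − (cap_i+1)): x_1 ≥ 9 gives C(3,2) = 3; x_2 ≥ 8 gives C(4,2) = 6; x_3 ≥ 5 gives C(7,2) = 21. Together 30.
No two caps can be exceeded simultaneously, so the pair terms are all 0.
By inclusion–exclusion the count is 66 − 30 + 0 = 36.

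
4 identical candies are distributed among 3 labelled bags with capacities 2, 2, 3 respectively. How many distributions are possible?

By stars and bars, unrestricted non-negative solutions to x_1+…+x_3 = 4 number C(4+2,2) = 15.
Subtract solutions that violate a single cap (substitute x_i' = x_i − (cap_i+1)): x_1 ≥ 3 gives C(3,2) = 3; x_2 ≥ 3 gives C(3,2) = 3; x_3 ≥ 4 gives C(2,2) = 1. Together 7.
No two caps can be exceeded simultaneously, so the pair terms are all 0.
By inclusion–exclusion the count is 15 − 7 + 0 = 8.

8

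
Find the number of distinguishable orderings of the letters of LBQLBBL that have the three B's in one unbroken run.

Treat the 3 copies of B as a single block. The multiset to arrange is then {BBB, L, L, L, Q}, 5 items in all.
That gives (5)!/(3!) = 20 arrangements.

20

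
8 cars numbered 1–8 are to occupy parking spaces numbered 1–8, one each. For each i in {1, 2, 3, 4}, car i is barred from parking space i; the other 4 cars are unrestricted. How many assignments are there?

Let Aᵢ (for 1 ≤ i ≤ 4) be the placements that put car i in its forbidden parking space. Any j of these fix j positions, leaving (8−j)! ways to fill the rest, and there are C(4,j) ways to pick which j.
By inclusion–exclusion, the number of valid placements is Σ_{j=0}^{4} (−1)^j C(4,j)·(8−j)!.
Computing: 40320 − 20160 + 4320 − 480 + 24 = 24024.

24024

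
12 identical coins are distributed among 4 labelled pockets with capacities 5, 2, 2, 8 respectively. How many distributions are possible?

By stars and bars, unrestricted non-negative solutions to x_1+…+x_4 = 12 number C(12+3,3) = 455.
Subtract solutions that violate a single cap (substitute x_i' = x_i − (cap_i+1)): x_1 ≥ 6 gives C(9,3) = 84; x_2 ≥ 3 gives C(12,3) = 220; x_3 ≥ 3 gives C(12,3) = 220; x_4 ≥ 9 gives C(6,3) = 20. Together 544.
Add back pairs where two caps are both exceeded: 20 + 20 + 0 + 84 + 1 + 1 = 126.
Subtract triples: 1 + 0 + 0 + 0 = 1.
By inclusion–exclusion the count is 455 − 544 + 126 − 1 = 36.

36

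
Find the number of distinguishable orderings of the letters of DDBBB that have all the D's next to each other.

Treat the 2 copies of D as a single block. The multiset to arrange is then {DD, B, B, B}, 4 items in all.
That gives (4)!/(3!) = 4 arrangements.

4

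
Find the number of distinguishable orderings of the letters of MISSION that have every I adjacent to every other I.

360

Treat the 2 copies of I as a single block. The multiset to arrange is then {II, M, N, O, S, S}, 6 items in all.
That gives (6)!/(2!) = 360 arrangements.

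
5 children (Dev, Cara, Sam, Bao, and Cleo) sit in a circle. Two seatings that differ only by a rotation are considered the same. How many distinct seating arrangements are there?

24

Seat Dev anywhere (absorbing the rotational symmetry), then permute the other 4: (4)! = 24.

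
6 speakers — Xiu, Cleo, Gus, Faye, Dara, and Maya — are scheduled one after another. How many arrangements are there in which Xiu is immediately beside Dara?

Place the 4 others and the Xiu-Dara pair as 5 objects in a line; the pair has 2 internal arrangements.
That gives 2 × 5! = 2 × 120 = 240.

240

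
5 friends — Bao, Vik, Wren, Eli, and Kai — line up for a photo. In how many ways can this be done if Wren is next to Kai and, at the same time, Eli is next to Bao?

24

Treat {Wren,Kai} as one block (2 orders) and {Eli,Bao} as another (2 orders).
That leaves 3 units to arrange: 2 × 2 × 3! = 4 × 6 = 24.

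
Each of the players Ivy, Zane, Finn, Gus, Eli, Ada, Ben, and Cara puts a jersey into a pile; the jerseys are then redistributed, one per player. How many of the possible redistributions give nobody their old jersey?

This is the derangement count D_8: permutations of 8 items with no fixed point.
By inclusion–exclusion this is Σ_{j=0}^{8} (−1)^j C(8,j)·(8−j)!.
Computing: 40320 − 40320 + 20160 − 6720 + 1680 − 336 + 56 − 8 + 1 = 14833.

14833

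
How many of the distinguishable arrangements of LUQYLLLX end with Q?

210

With the last slot taken by Q, it remains to arrange the other 7 letters (LUYLLLX).
Those 7 letters have L appearing 4 times, giving (7)!/(4!) = 210.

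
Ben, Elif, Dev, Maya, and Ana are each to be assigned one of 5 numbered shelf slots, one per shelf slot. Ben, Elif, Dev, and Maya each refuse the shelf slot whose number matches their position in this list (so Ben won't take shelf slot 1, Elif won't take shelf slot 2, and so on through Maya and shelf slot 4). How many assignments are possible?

Let Aᵢ (for 1 ≤ i ≤ 4) be the placements that put person i in their forbidden shelf slot. Any j of these fix j positions, leaving (5−j)! ways to fill the rest, and there are C(4,j) ways to pick which j.
By inclusion–exclusion, the number of valid placements is Σ_{j=0}^{4} (−1)^j C(4,j)·(5−j)!.
Computing: 120 − 96 + 36 − 8 + 1 = 53.

53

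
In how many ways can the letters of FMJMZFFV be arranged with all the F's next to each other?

Treat the 3 copies of F as a single block. The multiset to arrange is then {FFF, J, M, M, V, Z}, 6 items in all.
That gives (6)!/(2!) = 360 arrangements.

360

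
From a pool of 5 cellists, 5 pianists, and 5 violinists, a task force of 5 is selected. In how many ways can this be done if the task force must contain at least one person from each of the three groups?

2250

Unrestricted: C(15,5) = 3003 ways to pick any 5 of the 15.
Selections missing a whole group: no cellists → C(10,5) = 252; no pianists → C(10,5) = 252; no violinists → C(10,5) = 252.
Add back selections omitting two groups (i.e. drawn from a single group): C(5,5) + C(5,5) + C(5,5) = 3.
By inclusion–exclusion: 3003 − 756 + 3 = 2250.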